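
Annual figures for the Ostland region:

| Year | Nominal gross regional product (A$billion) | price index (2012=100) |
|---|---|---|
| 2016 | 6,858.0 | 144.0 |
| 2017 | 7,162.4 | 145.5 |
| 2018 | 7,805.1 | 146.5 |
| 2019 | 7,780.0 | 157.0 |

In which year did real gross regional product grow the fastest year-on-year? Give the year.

2018

2017: real = 7162.4/1.455 = 4922.61; growth vs 2016 (4762.50) = 3.36%.
2018: real = 7805.1/1.465 = 5327.71; growth vs 2017 (4922.61) = 8.23%.
2019: real = 7780.0/1.570 = 4955.41; growth vs 2018 (5327.71) = -6.99%.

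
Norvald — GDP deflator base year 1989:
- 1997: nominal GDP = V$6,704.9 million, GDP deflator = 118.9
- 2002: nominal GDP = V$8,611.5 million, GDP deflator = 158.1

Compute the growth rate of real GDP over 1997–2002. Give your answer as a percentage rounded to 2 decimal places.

Real GDP 1997 = 6704.9 / 1.189 = 5639.11.
Real GDP 2002 = 8611.5 / 1.581 = 5446.87.
Real growth = 5446.87 / 5639.11 − 1 = -0.0341.

-3.41%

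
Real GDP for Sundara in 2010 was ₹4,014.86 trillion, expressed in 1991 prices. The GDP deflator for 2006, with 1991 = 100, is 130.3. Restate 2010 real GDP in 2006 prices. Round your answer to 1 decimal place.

₹5,231.4 trillion

Real GDP in 2006 prices = Real GDP in 1991 prices × (P_2006/P_1991) = 4014.86 × 1.303 = 5231.36.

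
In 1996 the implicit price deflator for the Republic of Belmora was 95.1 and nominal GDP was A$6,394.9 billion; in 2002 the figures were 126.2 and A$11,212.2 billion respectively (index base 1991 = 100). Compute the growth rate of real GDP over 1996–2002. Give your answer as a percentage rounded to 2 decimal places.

32.12%

Deflate each year: 1996 → 6394.9/0.951 = 6724.40; 2002 → 11212.2/1.262 = 8884.47.
So real GDP changed by 8884.47/6724.40 − 1 = 0.3212, i.e. 32.12%.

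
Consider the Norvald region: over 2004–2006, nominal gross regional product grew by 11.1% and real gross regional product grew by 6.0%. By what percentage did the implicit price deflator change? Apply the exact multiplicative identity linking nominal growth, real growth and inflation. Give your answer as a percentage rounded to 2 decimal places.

4.81%

(1 + g_nom) = (1 + g_real)(1 + π), so π = 1.1110 / 1.0600 − 1 = 0.04811.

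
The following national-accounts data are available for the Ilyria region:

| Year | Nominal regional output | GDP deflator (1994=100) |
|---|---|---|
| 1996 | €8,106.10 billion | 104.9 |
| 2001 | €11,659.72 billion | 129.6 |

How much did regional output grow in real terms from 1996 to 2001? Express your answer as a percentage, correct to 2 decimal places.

16.43%

Deflate each year: 1996 → 8106.10/1.049 = 7727.45; 2001 → 11659.72/1.296 = 8996.70.
So real regional output changed by 8996.70/7727.45 − 1 = 0.1643, i.e. 16.43%.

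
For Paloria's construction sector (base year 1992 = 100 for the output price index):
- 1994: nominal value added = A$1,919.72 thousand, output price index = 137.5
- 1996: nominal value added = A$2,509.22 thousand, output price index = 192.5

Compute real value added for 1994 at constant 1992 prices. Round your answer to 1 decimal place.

A$1,396.2 thousand

Real value added = Nominal / (output price index/100) = 1919.72 / 1.375 = 1396.16.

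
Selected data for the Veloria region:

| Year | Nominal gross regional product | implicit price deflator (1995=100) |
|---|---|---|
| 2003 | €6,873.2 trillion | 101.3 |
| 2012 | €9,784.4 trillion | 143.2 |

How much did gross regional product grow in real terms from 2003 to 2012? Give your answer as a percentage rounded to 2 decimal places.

Deflate each year: 2003 → 6873.2/1.013 = 6785.00; 2012 → 9784.4/1.432 = 6832.68.
So real gross regional product changed by 6832.68/6785.00 − 1 = 0.0070, i.e. 0.70%.

0.70%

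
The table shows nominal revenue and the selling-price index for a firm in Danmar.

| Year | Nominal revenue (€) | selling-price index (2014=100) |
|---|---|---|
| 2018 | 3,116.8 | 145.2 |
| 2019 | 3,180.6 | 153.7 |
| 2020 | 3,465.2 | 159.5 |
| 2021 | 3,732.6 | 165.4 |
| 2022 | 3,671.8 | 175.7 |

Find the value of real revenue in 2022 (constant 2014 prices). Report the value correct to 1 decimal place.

€2,089.8

Real revenue 2022 = 3671.8 / 1.757 = 2089.81.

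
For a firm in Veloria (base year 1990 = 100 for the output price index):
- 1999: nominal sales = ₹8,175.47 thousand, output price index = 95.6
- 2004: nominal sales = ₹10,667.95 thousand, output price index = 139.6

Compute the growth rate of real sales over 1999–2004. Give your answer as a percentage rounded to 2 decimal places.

Real sales 1999 = 8175.47 / 0.956 = 8551.75.
Real sales 2004 = 10667.95 / 1.396 = 7641.80.
Real growth = 7641.80 / 8551.75 − 1 = -0.1064.

-10.64%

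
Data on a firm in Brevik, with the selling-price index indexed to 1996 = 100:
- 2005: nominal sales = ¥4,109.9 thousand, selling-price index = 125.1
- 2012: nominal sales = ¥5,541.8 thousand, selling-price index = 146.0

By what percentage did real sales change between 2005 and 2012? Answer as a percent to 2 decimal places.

15.54%

Deflate each year: 2005 → 4109.9/1.251 = 3285.29; 2012 → 5541.8/1.460 = 3795.75.
So real sales changed by 3795.75/3285.29 − 1 = 0.1554, i.e. 15.54%.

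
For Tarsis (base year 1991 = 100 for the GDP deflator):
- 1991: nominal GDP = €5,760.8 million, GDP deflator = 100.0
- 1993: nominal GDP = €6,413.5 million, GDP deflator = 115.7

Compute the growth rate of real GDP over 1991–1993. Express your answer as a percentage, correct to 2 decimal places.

-3.78%

Deflate each year: 1991 → 5760.8/1.000 = 5760.80; 1993 → 6413.5/1.157 = 5543.22.
So real GDP changed by 5543.22/5760.80 − 1 = -0.0378, i.e. -3.78%.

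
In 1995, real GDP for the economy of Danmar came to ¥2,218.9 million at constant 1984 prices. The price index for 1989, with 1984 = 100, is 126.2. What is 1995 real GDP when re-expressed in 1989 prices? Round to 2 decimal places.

Real GDP in 1989 prices = Real GDP in 1984 prices × (P_1989/P_1984) = 2218.9 × 1.262 = 2800.25.

¥2,800.25 million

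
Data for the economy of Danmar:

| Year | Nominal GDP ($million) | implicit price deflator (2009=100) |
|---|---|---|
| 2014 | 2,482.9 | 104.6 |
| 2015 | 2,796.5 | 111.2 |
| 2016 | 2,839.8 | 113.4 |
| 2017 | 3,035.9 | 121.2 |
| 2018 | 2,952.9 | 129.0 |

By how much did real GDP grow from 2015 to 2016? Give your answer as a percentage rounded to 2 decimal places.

Real GDP 2015 = 2796.5/1.112 = 2514.84.
Real GDP 2016 = 2839.8/1.134 = 2504.23.
Change = 2504.23/2514.84 − 1 = -0.0042.

-0.42%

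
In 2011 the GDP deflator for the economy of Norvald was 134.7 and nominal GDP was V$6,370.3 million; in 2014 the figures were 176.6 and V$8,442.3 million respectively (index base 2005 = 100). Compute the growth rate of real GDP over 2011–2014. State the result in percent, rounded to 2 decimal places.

Deflate each year: 2011 → 6370.3/1.347 = 4729.25; 2014 → 8442.3/1.766 = 4780.46.
So real GDP changed by 4780.46/4729.25 − 1 = 0.0108, i.e. 1.08%.

1.08%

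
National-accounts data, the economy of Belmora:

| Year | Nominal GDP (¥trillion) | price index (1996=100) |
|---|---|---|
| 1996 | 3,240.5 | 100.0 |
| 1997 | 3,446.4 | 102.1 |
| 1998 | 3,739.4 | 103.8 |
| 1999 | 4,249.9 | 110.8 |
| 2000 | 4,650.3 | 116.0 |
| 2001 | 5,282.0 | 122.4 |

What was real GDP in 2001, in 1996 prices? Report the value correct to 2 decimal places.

Real GDP 2001 = 5282.0 / 1.224 = 4315.36.

¥4,315.36 trillion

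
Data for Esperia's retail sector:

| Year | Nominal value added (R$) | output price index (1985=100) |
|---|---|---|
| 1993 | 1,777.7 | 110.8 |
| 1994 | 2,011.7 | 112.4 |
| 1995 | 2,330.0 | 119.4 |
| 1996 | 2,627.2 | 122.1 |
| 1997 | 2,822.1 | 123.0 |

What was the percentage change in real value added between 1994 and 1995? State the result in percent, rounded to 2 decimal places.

9.03%

Real value added 1994 = 2011.7/1.124 = 1789.77.
Real value added 1995 = 2330.0/1.194 = 1951.42.
Change = 1951.42/1789.77 − 1 = 0.0903.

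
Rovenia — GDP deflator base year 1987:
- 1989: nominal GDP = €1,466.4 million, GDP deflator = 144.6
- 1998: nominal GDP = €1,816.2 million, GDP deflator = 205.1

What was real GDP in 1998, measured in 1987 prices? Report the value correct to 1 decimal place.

Real GDP = Nominal / (GDP deflator/100) = 1816.2 / 2.051 = 885.52.

€885.5 million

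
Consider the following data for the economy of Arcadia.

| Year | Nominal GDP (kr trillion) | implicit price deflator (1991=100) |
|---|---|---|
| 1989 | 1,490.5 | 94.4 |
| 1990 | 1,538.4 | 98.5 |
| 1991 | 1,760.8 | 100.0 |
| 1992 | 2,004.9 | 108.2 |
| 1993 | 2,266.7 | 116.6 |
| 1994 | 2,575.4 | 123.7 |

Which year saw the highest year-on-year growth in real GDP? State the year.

1991

1990: real = 1538.4/0.985 = 1561.83; growth vs 1989 (1578.92) = -1.08%.
1991: real = 1760.8/1.000 = 1760.80; growth vs 1990 (1561.83) = 12.74%.
1992: real = 2004.9/1.082 = 1852.96; growth vs 1991 (1760.80) = 5.23%.
1993: real = 2266.7/1.166 = 1944.00; growth vs 1992 (1852.96) = 4.91%.
1994: real = 2575.4/1.237 = 2081.97; growth vs 1993 (1944.00) = 7.10%.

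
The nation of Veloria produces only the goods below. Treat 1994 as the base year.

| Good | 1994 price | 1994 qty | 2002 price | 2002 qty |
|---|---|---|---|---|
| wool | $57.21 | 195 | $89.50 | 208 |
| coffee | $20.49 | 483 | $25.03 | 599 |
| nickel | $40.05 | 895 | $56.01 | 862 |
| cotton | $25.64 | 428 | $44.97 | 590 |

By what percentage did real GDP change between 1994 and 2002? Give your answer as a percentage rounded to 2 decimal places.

Real GDP 1994 = Nominal GDP 1994 = 57.21·195 + 20.49·483 + 40.05·895 + 25.64·428 = 67871.29.
Real GDP 2002 (at 1994 prices) = 57.21·208 + 20.49·599 + 40.05·862 + 25.64·590 = 73823.89.
Real growth = 73823.89/67871.29 − 1 = 0.0877.

8.77%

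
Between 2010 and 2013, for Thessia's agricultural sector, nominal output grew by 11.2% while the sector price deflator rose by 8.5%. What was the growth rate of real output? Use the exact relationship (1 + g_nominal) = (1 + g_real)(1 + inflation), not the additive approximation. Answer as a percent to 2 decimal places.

2.49%

(1 + g_nom) = (1 + g_real)(1 + π), so g_real = 1.1120 / 1.0850 − 1 = 0.02488.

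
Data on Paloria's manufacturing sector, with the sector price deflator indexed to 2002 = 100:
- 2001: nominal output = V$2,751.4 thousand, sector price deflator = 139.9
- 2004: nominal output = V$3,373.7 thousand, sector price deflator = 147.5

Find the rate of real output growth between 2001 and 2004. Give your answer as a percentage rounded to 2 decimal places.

Real output 2001 = 2751.4 / 1.399 = 1966.69.
Real output 2004 = 3373.7 / 1.475 = 2287.25.
Real growth = 2287.25 / 1966.69 − 1 = 0.1630.

16.30%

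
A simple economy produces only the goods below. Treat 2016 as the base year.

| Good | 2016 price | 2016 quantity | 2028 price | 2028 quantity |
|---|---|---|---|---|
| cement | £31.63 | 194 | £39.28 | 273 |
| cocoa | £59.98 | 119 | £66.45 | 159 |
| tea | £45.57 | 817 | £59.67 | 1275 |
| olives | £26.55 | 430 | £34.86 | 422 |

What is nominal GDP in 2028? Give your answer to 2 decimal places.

Nominal GDP 2028 = Σ (p_2028 × q_2028) = 39.28·273 + 66.45·159 + 59.67·1275 + 34.86·422 = 112079.16.

£112079.16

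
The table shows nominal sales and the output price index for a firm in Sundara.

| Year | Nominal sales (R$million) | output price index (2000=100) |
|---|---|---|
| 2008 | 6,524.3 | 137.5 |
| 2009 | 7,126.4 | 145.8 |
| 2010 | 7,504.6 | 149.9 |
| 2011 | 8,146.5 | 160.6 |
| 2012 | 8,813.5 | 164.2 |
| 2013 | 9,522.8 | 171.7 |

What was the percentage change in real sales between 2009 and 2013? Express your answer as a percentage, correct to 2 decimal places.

Real sales 2009 = 7126.4/1.458 = 4887.79.
Real sales 2013 = 9522.8/1.717 = 5546.19.
Change = 5546.19/4887.79 − 1 = 0.1347.

13.47%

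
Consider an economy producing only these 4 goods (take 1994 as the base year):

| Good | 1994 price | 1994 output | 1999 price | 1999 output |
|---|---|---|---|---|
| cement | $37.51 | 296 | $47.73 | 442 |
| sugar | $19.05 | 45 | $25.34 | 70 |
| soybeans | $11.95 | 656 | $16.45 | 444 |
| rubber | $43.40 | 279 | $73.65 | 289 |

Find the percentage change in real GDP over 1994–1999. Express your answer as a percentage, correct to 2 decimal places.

Real GDP 1994 = Nominal GDP 1994 = 37.51·296 + 19.05·45 + 11.95·656 + 43.40·279 = 31908.01.
Real GDP 1999 (at 1994 prices) = 37.51·442 + 19.05·70 + 11.95·444 + 43.40·289 = 35761.32.
Real growth = 35761.32/31908.01 − 1 = 0.1208.

12.08%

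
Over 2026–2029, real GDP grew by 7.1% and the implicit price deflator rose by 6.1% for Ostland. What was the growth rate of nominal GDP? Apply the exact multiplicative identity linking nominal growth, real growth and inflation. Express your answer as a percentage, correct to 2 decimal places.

(1 + g_nom) = (1 + g_real)(1 + π) = 1.0710 × 1.0610 = 1.13633.

13.63%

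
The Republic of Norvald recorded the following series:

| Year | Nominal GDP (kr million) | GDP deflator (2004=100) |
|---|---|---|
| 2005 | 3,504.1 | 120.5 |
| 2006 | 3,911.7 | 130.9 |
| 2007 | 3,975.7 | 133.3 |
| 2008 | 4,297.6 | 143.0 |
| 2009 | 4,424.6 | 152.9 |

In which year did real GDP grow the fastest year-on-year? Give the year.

2006

2006: real = 3911.7/1.309 = 2988.31; growth vs 2005 (2907.97) = 2.76%.
2007: real = 3975.7/1.333 = 2982.52; growth vs 2006 (2988.31) = -0.19%.
2008: real = 4297.6/1.430 = 3005.31; growth vs 2007 (2982.52) = 0.76%.
2009: real = 4424.6/1.529 = 2893.79; growth vs 2008 (3005.31) = -3.71%.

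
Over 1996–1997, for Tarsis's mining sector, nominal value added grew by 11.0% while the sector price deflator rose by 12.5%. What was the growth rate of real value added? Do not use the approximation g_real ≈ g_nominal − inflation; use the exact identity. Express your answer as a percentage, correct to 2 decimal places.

(1 + g_nom) = (1 + g_real)(1 + π), so g_real = 1.1100 / 1.1250 − 1 = -0.01333.

-1.33%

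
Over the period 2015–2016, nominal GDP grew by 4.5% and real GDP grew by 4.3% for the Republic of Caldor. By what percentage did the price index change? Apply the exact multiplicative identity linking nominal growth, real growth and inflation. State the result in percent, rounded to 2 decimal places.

(1 + g_nom) = (1 + g_real)(1 + π), so π = 1.0450 / 1.0430 − 1 = 0.00192.

0.19%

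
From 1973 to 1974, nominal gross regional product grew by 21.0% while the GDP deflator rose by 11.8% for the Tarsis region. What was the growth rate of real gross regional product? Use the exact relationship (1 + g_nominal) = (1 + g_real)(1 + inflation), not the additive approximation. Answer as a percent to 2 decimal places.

8.23%

(1 + g_nom) = (1 + g_real)(1 + π), so g_real = 1.2100 / 1.1180 − 1 = 0.08229.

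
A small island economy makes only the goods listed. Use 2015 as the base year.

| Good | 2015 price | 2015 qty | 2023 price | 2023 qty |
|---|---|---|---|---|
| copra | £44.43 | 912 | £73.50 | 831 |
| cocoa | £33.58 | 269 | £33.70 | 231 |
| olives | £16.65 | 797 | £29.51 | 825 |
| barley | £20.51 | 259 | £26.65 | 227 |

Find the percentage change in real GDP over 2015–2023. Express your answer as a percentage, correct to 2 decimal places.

Real GDP 2015 = Nominal GDP 2015 = 44.43·912 + 33.58·269 + 16.65·797 + 20.51·259 = 68135.32.
Real GDP 2023 (at 2015 prices) = 44.43·831 + 33.58·231 + 16.65·825 + 20.51·227 = 63070.33.
Real growth = 63070.33/68135.32 − 1 = -0.0743.

-7.43%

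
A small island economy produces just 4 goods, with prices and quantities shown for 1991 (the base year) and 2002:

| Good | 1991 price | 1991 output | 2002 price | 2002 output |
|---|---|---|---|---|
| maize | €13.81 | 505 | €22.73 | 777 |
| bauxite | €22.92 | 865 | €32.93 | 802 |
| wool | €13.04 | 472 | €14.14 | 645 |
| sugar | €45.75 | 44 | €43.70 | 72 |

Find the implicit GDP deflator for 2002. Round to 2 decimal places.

Nominal GDP 2002 = 22.73·777 + 32.93·802 + 14.14·645 + 43.70·72 = 56337.77.
Real GDP 2002 (at 1991 prices) = 13.81·777 + 22.92·802 + 13.04·645 + 45.75·72 = 40817.01.
Deflator = Nominal/Real × 100 = 56337.77/40817.01 × 100 = 138.025.

138.03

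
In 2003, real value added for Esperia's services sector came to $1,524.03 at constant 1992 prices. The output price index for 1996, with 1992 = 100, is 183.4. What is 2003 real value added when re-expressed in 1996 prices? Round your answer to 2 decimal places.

$2,795.07

Real value added in 1996 prices = Real value added in 1992 prices × (P_1996/P_1992) = 1524.03 × 1.834 = 2795.07.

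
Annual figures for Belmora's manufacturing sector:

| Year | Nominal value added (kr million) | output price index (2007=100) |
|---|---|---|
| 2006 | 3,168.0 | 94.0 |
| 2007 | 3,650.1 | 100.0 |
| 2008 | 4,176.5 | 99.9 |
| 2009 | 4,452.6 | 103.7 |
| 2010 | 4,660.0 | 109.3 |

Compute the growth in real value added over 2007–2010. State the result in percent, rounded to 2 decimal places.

16.80%

Real value added 2007 = 3650.1/1.000 = 3650.10.
Real value added 2010 = 4660.0/1.093 = 4263.49.
Change = 4263.49/3650.10 − 1 = 0.1680.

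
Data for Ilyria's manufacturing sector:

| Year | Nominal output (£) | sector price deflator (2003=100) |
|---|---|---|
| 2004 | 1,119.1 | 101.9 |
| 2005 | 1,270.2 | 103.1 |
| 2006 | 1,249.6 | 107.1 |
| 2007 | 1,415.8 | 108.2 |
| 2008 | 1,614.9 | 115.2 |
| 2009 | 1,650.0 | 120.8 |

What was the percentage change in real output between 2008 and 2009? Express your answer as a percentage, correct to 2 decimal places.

-2.56%

Real output 2008 = 1614.9/1.152 = 1401.82.
Real output 2009 = 1650.0/1.208 = 1365.89.
Change = 1365.89/1401.82 − 1 = -0.0256.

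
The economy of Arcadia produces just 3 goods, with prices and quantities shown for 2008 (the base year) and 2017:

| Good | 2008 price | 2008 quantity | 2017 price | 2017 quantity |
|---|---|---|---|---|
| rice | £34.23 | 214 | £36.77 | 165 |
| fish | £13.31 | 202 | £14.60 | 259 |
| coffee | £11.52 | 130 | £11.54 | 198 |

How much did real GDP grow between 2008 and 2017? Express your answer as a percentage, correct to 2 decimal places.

Real GDP 2008 = Nominal GDP 2008 = 34.23·214 + 13.31·202 + 11.52·130 = 11511.44.
Real GDP 2017 (at 2008 prices) = 34.23·165 + 13.31·259 + 11.52·198 = 11376.20.
Real growth = 11376.20/11511.44 − 1 = -0.0117.

-1.17%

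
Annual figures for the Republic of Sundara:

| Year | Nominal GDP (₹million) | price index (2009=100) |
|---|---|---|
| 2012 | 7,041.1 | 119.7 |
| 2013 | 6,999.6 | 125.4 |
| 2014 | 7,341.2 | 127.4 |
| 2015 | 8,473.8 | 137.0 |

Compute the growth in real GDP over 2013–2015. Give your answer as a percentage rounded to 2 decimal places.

10.81%

Real GDP 2013 = 6999.6/1.254 = 5581.82.
Real GDP 2015 = 8473.8/1.370 = 6185.26.
Change = 6185.26/5581.82 − 1 = 0.1081.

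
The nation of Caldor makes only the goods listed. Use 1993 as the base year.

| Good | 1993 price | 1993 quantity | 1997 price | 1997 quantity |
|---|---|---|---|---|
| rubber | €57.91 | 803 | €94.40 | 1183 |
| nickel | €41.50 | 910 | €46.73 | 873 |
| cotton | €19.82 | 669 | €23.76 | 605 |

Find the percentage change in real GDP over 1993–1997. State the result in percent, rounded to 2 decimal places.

Real GDP 1993 = Nominal GDP 1993 = 57.91·803 + 41.50·910 + 19.82·669 = 97526.31.
Real GDP 1997 (at 1993 prices) = 57.91·1183 + 41.50·873 + 19.82·605 = 116728.13.
Real growth = 116728.13/97526.31 − 1 = 0.1969.

19.69%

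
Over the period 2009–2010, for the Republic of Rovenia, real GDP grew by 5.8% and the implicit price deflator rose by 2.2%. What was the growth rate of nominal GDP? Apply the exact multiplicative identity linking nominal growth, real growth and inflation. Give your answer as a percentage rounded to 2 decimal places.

(1 + g_nom) = (1 + g_real)(1 + π) = 1.0580 × 1.0220 = 1.08128.

8.13%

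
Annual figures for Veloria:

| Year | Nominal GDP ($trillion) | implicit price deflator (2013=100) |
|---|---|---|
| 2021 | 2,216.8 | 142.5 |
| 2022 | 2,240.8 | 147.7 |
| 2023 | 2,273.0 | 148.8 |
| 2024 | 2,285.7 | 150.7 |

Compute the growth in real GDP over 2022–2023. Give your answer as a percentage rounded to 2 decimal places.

Real GDP 2022 = 2240.8/1.477 = 1517.13.
Real GDP 2023 = 2273.0/1.488 = 1527.55.
Change = 1527.55/1517.13 − 1 = 0.0069.

0.69%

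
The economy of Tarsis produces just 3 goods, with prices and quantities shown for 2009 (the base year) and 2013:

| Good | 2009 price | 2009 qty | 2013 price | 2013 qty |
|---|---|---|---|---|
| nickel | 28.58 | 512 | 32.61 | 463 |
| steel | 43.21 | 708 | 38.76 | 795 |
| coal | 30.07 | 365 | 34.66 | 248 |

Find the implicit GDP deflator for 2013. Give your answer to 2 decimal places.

99.03

Nominal GDP 2013 = 32.61·463 + 38.76·795 + 34.66·248 = 54508.31.
Real GDP 2013 (at 2009 prices) = 28.58·463 + 43.21·795 + 30.07·248 = 55041.85.
Deflator = Nominal/Real × 100 = 54508.31/55041.85 × 100 = 99.031.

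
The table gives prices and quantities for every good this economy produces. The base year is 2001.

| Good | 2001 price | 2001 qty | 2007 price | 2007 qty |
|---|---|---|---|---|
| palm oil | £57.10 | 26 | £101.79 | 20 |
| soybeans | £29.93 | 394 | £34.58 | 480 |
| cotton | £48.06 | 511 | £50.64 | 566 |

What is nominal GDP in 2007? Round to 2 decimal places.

£47296.44

Nominal GDP 2007 = Σ (p_2007 × q_2007) = 101.79·20 + 34.58·480 + 50.64·566 = 47296.44.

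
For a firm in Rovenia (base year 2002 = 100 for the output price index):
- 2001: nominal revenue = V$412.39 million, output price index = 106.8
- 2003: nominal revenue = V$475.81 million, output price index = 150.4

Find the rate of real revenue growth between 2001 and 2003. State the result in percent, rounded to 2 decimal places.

Deflate each year: 2001 → 412.39/1.068 = 386.13; 2003 → 475.81/1.504 = 316.36.
So real revenue changed by 316.36/386.13 − 1 = -0.1807, i.e. -18.07%.

-18.07%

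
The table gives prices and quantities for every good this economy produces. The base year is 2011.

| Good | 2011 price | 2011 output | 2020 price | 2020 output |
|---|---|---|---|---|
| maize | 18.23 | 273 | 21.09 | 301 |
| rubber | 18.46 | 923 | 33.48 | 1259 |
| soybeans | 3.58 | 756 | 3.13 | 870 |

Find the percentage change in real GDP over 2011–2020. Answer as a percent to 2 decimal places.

Real GDP 2011 = Nominal GDP 2011 = 18.23·273 + 18.46·923 + 3.58·756 = 24721.85.
Real GDP 2020 (at 2011 prices) = 18.23·301 + 18.46·1259 + 3.58·870 = 31842.97.
Real growth = 31842.97/24721.85 − 1 = 0.2880.

28.80%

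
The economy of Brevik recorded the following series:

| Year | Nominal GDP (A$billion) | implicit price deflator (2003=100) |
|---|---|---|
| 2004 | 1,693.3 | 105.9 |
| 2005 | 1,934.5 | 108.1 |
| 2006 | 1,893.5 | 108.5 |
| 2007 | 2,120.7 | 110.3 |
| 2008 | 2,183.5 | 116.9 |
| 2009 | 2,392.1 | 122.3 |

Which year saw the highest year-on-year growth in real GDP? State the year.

2005: real = 1934.5/1.081 = 1789.55; growth vs 2004 (1598.96) = 11.92%.
2006: real = 1893.5/1.085 = 1745.16; growth vs 2005 (1789.55) = -2.48%.
2007: real = 2120.7/1.103 = 1922.67; growth vs 2006 (1745.16) = 10.17%.
2008: real = 2183.5/1.169 = 1867.84; growth vs 2007 (1922.67) = -2.85%.
2009: real = 2392.1/1.223 = 1955.93; growth vs 2008 (1867.84) = 4.72%.

2005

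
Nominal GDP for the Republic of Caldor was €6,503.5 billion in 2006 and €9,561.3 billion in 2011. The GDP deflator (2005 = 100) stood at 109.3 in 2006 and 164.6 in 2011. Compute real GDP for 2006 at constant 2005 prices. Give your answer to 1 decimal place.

Real GDP = Nominal / (GDP deflator/100) = 6503.5 / 1.093 = 5950.14.

€5,950.1 billion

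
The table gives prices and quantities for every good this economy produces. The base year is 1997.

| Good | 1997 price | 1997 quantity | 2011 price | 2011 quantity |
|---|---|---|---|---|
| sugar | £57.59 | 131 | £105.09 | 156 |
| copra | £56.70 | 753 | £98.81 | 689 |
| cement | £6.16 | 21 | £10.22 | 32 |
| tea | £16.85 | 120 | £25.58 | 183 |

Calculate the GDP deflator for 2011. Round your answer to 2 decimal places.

Nominal GDP 2011 = 105.09·156 + 98.81·689 + 10.22·32 + 25.58·183 = 89482.31.
Real GDP 2011 (at 1997 prices) = 57.59·156 + 56.70·689 + 6.16·32 + 16.85·183 = 51331.01.
Deflator = Nominal/Real × 100 = 89482.31/51331.01 × 100 = 174.324.

174.32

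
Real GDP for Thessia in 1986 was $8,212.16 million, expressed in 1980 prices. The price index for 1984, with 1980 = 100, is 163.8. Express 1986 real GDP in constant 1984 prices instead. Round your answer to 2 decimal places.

$13,451.52 million

Real GDP in 1984 prices = Real GDP in 1980 prices × (P_1984/P_1980) = 8212.16 × 1.638 = 13451.52.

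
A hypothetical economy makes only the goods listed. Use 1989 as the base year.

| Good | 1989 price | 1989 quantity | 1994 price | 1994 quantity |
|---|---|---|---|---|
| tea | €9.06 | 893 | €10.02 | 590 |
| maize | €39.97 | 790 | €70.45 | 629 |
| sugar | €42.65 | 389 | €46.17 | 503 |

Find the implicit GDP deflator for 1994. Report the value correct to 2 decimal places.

Nominal GDP 1994 = 10.02·590 + 70.45·629 + 46.17·503 = 73448.36.
Real GDP 1994 (at 1989 prices) = 9.06·590 + 39.97·629 + 42.65·503 = 51939.48.
Deflator = Nominal/Real × 100 = 73448.36/51939.48 × 100 = 141.411.

141.41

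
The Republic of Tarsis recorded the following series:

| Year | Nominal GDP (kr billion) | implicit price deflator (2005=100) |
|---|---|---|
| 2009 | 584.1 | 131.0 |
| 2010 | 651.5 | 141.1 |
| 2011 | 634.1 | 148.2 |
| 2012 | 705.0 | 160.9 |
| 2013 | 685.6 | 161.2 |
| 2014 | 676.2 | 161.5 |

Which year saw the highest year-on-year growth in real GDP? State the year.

2010: real = 651.5/1.411 = 461.73; growth vs 2009 (445.88) = 3.55%.
2011: real = 634.1/1.482 = 427.87; growth vs 2010 (461.73) = -7.33%.
2012: real = 705.0/1.609 = 438.16; growth vs 2011 (427.87) = 2.40%.
2013: real = 685.6/1.612 = 425.31; growth vs 2012 (438.16) = -2.93%.
2014: real = 676.2/1.615 = 418.70; growth vs 2013 (425.31) = -1.55%.

2010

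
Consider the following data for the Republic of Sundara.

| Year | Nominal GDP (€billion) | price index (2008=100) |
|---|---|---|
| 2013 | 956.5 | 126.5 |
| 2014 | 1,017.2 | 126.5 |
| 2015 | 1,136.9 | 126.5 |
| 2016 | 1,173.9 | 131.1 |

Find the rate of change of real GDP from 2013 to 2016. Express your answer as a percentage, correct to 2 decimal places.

18.42%

Real GDP 2013 = 956.5/1.265 = 756.13.
Real GDP 2016 = 1173.9/1.311 = 895.42.
Change = 895.42/756.13 − 1 = 0.1842.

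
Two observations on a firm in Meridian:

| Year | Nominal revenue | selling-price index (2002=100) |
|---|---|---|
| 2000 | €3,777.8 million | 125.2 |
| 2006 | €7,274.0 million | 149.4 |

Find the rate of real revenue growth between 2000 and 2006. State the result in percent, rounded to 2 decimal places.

Deflate each year: 2000 → 3777.8/1.252 = 3017.41; 2006 → 7274.0/1.494 = 4868.81.
So real revenue changed by 4868.81/3017.41 − 1 = 0.6136, i.e. 61.36%.

61.36%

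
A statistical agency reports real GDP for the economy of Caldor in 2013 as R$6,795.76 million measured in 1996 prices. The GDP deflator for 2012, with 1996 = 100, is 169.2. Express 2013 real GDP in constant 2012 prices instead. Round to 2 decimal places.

R$11,498.43 million

Real GDP in 2012 prices = Real GDP in 1996 prices × (P_2012/P_1996) = 6795.76 × 1.692 = 11498.43.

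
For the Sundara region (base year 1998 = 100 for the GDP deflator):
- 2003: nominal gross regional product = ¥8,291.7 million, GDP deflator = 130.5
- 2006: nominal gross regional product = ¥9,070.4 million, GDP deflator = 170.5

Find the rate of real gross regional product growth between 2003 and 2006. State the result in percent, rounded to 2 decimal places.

Deflate each year: 2003 → 8291.7/1.305 = 6353.79; 2006 → 9070.4/1.705 = 5319.88.
So real gross regional product changed by 5319.88/6353.79 − 1 = -0.1627, i.e. -16.27%.

-16.27%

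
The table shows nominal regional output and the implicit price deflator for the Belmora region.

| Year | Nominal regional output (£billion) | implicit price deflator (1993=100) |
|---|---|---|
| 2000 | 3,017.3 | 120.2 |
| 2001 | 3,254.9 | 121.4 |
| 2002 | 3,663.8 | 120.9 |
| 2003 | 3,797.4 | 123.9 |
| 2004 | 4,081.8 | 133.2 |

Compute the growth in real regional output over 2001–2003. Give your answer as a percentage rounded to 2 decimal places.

14.31%

Real regional output 2001 = 3254.9/1.214 = 2681.14.
Real regional output 2003 = 3797.4/1.239 = 3064.89.
Change = 3064.89/2681.14 − 1 = 0.1431.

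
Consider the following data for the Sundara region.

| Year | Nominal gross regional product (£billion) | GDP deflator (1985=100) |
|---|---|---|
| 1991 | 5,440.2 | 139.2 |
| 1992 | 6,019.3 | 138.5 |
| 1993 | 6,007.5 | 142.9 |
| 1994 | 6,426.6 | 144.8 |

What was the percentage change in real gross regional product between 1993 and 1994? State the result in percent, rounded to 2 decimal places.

Real gross regional product 1993 = 6007.5/1.429 = 4203.99.
Real gross regional product 1994 = 6426.6/1.448 = 4438.26.
Change = 4438.26/4203.99 − 1 = 0.0557.

5.57%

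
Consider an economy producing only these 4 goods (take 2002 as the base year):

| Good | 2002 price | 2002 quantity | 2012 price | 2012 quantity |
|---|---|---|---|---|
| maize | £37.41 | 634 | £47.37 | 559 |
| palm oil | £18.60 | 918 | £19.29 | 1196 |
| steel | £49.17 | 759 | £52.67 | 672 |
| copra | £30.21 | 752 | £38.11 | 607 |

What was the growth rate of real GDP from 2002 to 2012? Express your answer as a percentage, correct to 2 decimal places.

-6.24%

Real GDP 2002 = Nominal GDP 2002 = 37.41·634 + 18.60·918 + 49.17·759 + 30.21·752 = 100830.69.
Real GDP 2012 (at 2002 prices) = 37.41·559 + 18.60·1196 + 49.17·672 + 30.21·607 = 94537.50.
Real growth = 94537.50/100830.69 − 1 = -0.0624.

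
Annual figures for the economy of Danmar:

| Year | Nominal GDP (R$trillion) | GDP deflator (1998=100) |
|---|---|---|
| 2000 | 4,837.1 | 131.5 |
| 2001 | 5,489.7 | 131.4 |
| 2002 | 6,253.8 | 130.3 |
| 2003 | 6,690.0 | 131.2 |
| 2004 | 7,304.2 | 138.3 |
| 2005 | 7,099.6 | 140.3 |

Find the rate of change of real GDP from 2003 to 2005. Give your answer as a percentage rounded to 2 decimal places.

Real GDP 2003 = 6690.0/1.312 = 5099.09.
Real GDP 2005 = 7099.6/1.403 = 5060.30.
Change = 5060.30/5099.09 − 1 = -0.0076.

-0.76%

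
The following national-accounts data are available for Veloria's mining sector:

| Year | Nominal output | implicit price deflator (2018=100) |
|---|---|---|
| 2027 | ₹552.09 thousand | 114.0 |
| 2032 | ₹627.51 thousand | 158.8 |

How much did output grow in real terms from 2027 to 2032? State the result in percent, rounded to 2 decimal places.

-18.40%

Real output 2027 = 552.09 / 1.140 = 484.29.
Real output 2032 = 627.51 / 1.588 = 395.16.
Real growth = 395.16 / 484.29 − 1 = -0.1840.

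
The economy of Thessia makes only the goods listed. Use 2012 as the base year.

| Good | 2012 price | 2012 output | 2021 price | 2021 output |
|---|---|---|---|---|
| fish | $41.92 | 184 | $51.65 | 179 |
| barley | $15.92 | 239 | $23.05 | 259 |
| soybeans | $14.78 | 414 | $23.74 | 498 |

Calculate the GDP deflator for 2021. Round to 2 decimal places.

Nominal GDP 2021 = 51.65·179 + 23.05·259 + 23.74·498 = 27037.82.
Real GDP 2021 (at 2012 prices) = 41.92·179 + 15.92·259 + 14.78·498 = 18987.40.
Deflator = Nominal/Real × 100 = 27037.82/18987.40 × 100 = 142.399.

142.40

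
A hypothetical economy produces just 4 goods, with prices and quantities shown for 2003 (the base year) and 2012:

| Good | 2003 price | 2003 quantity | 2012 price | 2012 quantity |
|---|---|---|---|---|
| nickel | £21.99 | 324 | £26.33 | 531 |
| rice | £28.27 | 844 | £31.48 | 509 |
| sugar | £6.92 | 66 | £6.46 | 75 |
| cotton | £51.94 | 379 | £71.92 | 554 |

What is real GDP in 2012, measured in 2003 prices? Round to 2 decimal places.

Real GDP 2012 = Σ (p_2003 × q_2012) = 21.99·531 + 28.27·509 + 6.92·75 + 51.94·554 = 55359.88.

£55359.88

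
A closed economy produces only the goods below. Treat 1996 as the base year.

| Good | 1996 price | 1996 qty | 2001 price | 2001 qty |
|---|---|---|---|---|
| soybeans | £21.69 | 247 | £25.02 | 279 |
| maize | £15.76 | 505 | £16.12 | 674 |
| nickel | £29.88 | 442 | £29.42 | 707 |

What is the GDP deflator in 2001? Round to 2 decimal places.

102.24

Nominal GDP 2001 = 25.02·279 + 16.12·674 + 29.42·707 = 38645.40.
Real GDP 2001 (at 1996 prices) = 21.69·279 + 15.76·674 + 29.88·707 = 37798.91.
Deflator = Nominal/Real × 100 = 38645.40/37798.91 × 100 = 102.239.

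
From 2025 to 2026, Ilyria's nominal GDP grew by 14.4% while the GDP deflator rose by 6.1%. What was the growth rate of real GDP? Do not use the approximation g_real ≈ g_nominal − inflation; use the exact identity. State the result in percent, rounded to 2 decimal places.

7.82%

(1 + g_nom) = (1 + g_real)(1 + π), so g_real = 1.1440 / 1.0610 − 1 = 0.07823.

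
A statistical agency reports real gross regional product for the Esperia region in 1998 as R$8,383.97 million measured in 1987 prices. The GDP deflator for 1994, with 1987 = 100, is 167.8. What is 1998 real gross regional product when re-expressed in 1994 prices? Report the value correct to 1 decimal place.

R$14,068.3 million

Real gross regional product in 1994 prices = Real gross regional product in 1987 prices × (P_1994/P_1987) = 8383.97 × 1.678 = 14068.30.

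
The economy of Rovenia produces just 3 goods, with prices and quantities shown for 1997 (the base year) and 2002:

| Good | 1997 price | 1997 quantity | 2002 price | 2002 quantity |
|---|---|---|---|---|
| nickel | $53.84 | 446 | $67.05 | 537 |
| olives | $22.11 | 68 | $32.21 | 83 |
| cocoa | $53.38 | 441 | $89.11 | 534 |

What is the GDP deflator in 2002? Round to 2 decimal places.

Nominal GDP 2002 = 67.05·537 + 32.21·83 + 89.11·534 = 86264.02.
Real GDP 2002 (at 1997 prices) = 53.84·537 + 22.11·83 + 53.38·534 = 59252.13.
Deflator = Nominal/Real × 100 = 86264.02/59252.13 × 100 = 145.588.

145.59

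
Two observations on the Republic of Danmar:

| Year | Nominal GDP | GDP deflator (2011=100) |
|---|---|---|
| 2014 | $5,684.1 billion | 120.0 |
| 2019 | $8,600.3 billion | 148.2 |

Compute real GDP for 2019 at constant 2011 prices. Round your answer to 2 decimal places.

$5,803.17 billion

Real GDP = Nominal / (GDP deflator/100) = 8600.3 / 1.482 = 5803.17.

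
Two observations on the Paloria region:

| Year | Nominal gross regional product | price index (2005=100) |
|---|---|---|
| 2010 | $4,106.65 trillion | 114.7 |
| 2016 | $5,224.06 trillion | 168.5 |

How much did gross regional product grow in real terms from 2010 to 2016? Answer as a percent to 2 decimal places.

-13.41%

Real gross regional product 2010 = 4106.65 / 1.147 = 3580.34.
Real gross regional product 2016 = 5224.06 / 1.685 = 3100.33.
Real growth = 3100.33 / 3580.34 − 1 = -0.1341.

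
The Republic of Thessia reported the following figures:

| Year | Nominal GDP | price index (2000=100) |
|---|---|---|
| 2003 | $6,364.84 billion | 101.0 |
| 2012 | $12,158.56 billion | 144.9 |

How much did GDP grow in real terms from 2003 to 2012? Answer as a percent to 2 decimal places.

33.15%

Deflate each year: 2003 → 6364.84/1.010 = 6301.82; 2012 → 12158.56/1.449 = 8391.00.
So real GDP changed by 8391.00/6301.82 − 1 = 0.3315, i.e. 33.15%.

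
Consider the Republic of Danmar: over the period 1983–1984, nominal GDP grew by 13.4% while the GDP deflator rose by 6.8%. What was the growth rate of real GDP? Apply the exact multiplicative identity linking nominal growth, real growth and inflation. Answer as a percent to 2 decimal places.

6.18%

(1 + g_nom) = (1 + g_real)(1 + π), so g_real = 1.1340 / 1.0680 − 1 = 0.06180.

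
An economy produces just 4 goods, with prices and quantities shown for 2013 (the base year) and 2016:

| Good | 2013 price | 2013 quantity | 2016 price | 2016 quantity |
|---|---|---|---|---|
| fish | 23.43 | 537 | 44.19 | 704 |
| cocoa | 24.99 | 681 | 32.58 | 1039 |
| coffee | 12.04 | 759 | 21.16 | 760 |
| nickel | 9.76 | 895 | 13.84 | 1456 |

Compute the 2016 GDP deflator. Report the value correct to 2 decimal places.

153.74

Nominal GDP 2016 = 44.19·704 + 32.58·1039 + 21.16·760 + 13.84·1456 = 101193.02.
Real GDP 2016 (at 2013 prices) = 23.43·704 + 24.99·1039 + 12.04·760 + 9.76·1456 = 65820.29.
Deflator = Nominal/Real × 100 = 101193.02/65820.29 × 100 = 153.741.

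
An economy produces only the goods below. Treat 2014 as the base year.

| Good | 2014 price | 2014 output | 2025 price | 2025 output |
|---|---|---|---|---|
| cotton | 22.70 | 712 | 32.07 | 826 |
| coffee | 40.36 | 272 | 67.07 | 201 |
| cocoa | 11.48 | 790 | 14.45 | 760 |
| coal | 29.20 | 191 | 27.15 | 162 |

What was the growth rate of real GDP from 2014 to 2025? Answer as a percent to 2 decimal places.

Real GDP 2014 = Nominal GDP 2014 = 22.70·712 + 40.36·272 + 11.48·790 + 29.20·191 = 41786.72.
Real GDP 2025 (at 2014 prices) = 22.70·826 + 40.36·201 + 11.48·760 + 29.20·162 = 40317.76.
Real growth = 40317.76/41786.72 − 1 = -0.0352.

-3.52%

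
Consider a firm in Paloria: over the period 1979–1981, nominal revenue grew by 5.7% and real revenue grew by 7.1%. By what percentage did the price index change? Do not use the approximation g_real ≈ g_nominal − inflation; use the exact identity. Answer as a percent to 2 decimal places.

(1 + g_nom) = (1 + g_real)(1 + π), so π = 1.0570 / 1.0710 − 1 = -0.01307.

-1.31%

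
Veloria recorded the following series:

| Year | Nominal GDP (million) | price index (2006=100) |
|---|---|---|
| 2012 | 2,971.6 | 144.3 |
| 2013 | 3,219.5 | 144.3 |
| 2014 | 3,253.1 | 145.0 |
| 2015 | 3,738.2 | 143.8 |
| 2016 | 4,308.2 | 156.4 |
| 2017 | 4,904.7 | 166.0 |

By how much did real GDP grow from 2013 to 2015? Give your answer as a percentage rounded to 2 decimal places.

16.51%

Real GDP 2013 = 3219.5/1.443 = 2231.12.
Real GDP 2015 = 3738.2/1.438 = 2599.58.
Change = 2599.58/2231.12 − 1 = 0.1651.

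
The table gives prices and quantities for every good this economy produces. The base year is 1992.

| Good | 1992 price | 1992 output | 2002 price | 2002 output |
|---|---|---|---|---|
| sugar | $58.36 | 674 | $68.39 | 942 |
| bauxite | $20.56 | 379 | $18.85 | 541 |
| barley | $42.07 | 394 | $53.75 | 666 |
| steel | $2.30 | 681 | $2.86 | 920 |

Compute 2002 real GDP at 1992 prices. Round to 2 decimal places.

Real GDP 2002 = Σ (p_1992 × q_2002) = 58.36·942 + 20.56·541 + 42.07·666 + 2.30·920 = 96232.70.

$96232.70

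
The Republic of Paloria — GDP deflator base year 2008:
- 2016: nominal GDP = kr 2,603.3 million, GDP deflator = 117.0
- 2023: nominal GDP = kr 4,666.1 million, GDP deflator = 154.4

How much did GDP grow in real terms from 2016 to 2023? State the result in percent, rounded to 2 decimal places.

35.82%

Real GDP 2016 = 2603.3 / 1.170 = 2225.04.
Real GDP 2023 = 4666.1 / 1.544 = 3022.09.
Real growth = 3022.09 / 2225.04 − 1 = 0.3582.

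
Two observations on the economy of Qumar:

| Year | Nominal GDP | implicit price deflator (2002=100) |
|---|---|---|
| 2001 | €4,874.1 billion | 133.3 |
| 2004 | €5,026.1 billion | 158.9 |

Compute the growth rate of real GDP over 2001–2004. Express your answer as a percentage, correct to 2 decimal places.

-13.49%

Deflate each year: 2001 → 4874.1/1.333 = 3656.49; 2004 → 5026.1/1.589 = 3163.06.
So real GDP changed by 3163.06/3656.49 − 1 = -0.1349, i.e. -13.49%.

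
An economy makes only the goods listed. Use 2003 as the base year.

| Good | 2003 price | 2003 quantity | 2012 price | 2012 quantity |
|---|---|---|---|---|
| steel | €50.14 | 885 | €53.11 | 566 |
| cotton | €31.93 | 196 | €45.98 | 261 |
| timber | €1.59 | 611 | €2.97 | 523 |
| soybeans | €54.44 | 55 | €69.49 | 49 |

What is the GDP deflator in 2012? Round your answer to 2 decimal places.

Nominal GDP 2012 = 53.11·566 + 45.98·261 + 2.97·523 + 69.49·49 = 47019.36.
Real GDP 2012 (at 2003 prices) = 50.14·566 + 31.93·261 + 1.59·523 + 54.44·49 = 40212.10.
Deflator = Nominal/Real × 100 = 47019.36/40212.10 × 100 = 116.928.

116.93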